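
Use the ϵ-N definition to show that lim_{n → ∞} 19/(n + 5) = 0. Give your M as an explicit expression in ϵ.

Let ϵ > 0. For n ≥ 1, |19/(n + 5) − 0| = 19/(n + 5) ≤ 19/n.
We need 19/n < ϵ, i.e. n > 19/ϵ.
Take M = 19/ϵ. If n > M then |19/(n + 5)| ≤ 19/n < ϵ.

M = 19/ϵ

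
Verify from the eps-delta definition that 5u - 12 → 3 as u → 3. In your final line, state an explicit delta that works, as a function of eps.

delta = eps/5

Let eps > 0. We need delta > 0 so that 0 < |u − 3| < delta implies |(5u - 12) − 3| < eps.
|(5u - 12) − 3| = |5u - 15| = 5|u − 3|.
So 5|u − 3| < eps exactly when |u − 3| < eps/5.
Choosing delta = eps/5 gives |(5u - 12) − 3| = 5|u − 3| < eps whenever |u − 3| < delta.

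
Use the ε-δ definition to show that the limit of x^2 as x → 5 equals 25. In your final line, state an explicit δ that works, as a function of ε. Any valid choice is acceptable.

δ = min(1, ε/11)

Let ε > 0. We seek δ > 0 with 0 < |x − 5| < δ ⇒ |x^2 − 25| < ε.
Factor: x^2 − 25 = (x − 5)(x + 5), so |x^2 − 25| = |x − 5|·|x + 5|.
Restrict δ ≤ 1. Then |x − 5| < 1 gives |x| < 6, so by the triangle inequality |x + 5| ≤ 6 + 5 = 11.
Hence |x^2 − 25| ≤ 11|x − 5|, which is < ε once |x − 5| < ε/11.
Take δ = min(1, ε/11). If 0 < |x − 5| < δ then both bounds hold and |x^2 − 25| ≤ 11|x − 5| < 11·(ε/11) = ε.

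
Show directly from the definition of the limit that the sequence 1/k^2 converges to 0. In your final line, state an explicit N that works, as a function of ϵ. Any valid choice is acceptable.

N = (1/ϵ)^{1/2}

Let ϵ > 0. For k ≥ 1, |1/k^2 − 0| = 1/k^2.
1/k^2 < ϵ ⇔ k^2 > 1/ϵ ⇔ k > (1/ϵ)^{1/2}.
Take N = (1/ϵ)^{1/2}. Then k > N implies 1/k^2 < ϵ.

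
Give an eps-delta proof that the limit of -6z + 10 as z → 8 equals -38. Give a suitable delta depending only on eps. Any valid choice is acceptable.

Let eps > 0 be given. We need delta > 0 so that 0 < |z − 8| < delta implies |(-6z + 10) + 38| < eps.
Since (-6z + 10) + 38 = -6(z − 8), we have |(-6z + 10) + 38| = 6|z − 8|.
So 6|z − 8| < eps exactly when |z − 8| < eps/6.
Take delta = eps/6. If 0 < |z − 8| < delta then |(-6z + 10) + 38| = 6|z − 8| < 6·(eps/6) = eps.

delta = eps/6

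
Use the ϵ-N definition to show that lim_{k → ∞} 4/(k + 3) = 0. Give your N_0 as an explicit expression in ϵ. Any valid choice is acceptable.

Fix ϵ > 0. For k ≥ 1, |4/(k + 3) − 0| = 4/(k + 3) ≤ 4/k.
We need 4/k < ϵ, i.e. k > 4/ϵ.
Take N_0 = 4/ϵ. If k > N_0 then |4/(k + 3)| ≤ 4/k < ϵ.

N_0 = 4/ϵ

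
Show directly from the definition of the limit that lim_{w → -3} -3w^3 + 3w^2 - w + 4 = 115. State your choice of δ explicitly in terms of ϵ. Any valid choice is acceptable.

Let ϵ > 0. We want δ > 0 such that 0 < |w + 3| < δ implies |(-3w^3 + 3w^2 - w + 4) − 115| < ϵ.
(-3w^3 + 3w^2 - w + 4) − 115 = -3w^3 + 3w^2 - w - 111 = (w + 3)(-3w^2 + 12w - 37).
So |(-3w^3 + 3w^2 - w + 4) − 115| = |w + 3|·|-3w^2 + 12w - 37|.
Require δ ≤ 2. Then |w + 3| < 2 gives |w| < 5, and by the triangle inequality |-3w^2 + 12w - 37| ≤ 3·5^2 + 12·5 + 37 = 172.
Hence |(-3w^3 + 3w^2 - w + 4) − 115| ≤ 172|w + 3| < ϵ provided |w + 3| < ϵ/172.
Take δ = min(2, ϵ/172). Then 0 < |w + 3| < δ gives both |w + 3| < 2 and |w + 3| < ϵ/172, so |(-3w^3 + 3w^2 - w + 4) − 115| < ϵ.

δ = min(2, ϵ/172)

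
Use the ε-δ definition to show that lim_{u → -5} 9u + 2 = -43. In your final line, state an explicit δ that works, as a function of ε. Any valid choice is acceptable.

δ = ε/9

Let ε > 0. We need δ > 0 so that 0 < |u + 5| < δ implies |(9u + 2) + 43| < ε.
|(9u + 2) + 43| = |9u + 45| = 9|u + 5|.
Thus it suffices that |u + 5| < ε/9.
Choosing δ = ε/9 gives |(9u + 2) + 43| = 9|u + 5| < ε whenever |u + 5| < δ.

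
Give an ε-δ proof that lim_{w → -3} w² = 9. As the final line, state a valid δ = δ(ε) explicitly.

Let ε > 0. We seek δ > 0 with 0 < |w + 3| < δ ⇒ |w² − 9| < ε.
Factor: w² − 9 = (w + 3)(w - 3), so |w² − 9| = |w + 3|·|w - 3|.
Restrict δ ≤ 1. Then |w + 3| < 1 gives |w| < 4, so by the triangle inequality |w - 3| ≤ 4 + 3 = 7.
Hence |w² − 9| ≤ 7|w + 3|, which is < ε once |w + 3| < ε/7.
Take δ = min(1, ε/7). If 0 < |w + 3| < δ then both bounds hold and |w² − 9| ≤ 7|w + 3| < 7·(ε/7) = ε.

δ = min(1, ε/7)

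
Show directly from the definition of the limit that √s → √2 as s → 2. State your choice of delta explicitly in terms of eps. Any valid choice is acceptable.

Fix eps > 0. We want delta > 0 such that 0 < |s − 2| < delta implies |√s − √2| < eps.
Rationalise: √s − √2 = (s − 2)/(√s + √2), so |√s − √2| = |s − 2|/(√s + √2).
Restrict delta ≤ 2 so that |s − 2| < 2 forces s > 0, and then √s + √2 > √2.
Hence |√s − √2| < |s − 2|/√2, which is < eps once |s − 2| < √2·eps.
Take delta = min(2, √2·eps). If 0 < |s − 2| < delta then s > 0 and |√s − √2| < |s − 2|/√2 < eps.

delta = min(2, √2·eps)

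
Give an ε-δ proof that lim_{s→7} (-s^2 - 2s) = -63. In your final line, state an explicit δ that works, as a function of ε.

Let ε > 0. We want δ > 0 such that 0 < |s − 7| < δ implies |(-s^2 - 2s) + 63| < ε.
(-s^2 - 2s) + 63 = -s^2 - 2s + 63 = (s − 7)(-s - 9).
So |(-s^2 - 2s) + 63| = |s − 7|·|-s - 9|.
Require δ ≤ 1. Then |s − 7| < 1 gives |s| < 8, and by the triangle inequality |-s - 9| ≤ 8 + 9 = 17.
Hence |(-s^2 - 2s) + 63| ≤ 17|s − 7| < ε provided |s − 7| < ε/17.
Take δ = min(1, ε/17). Then 0 < |s − 7| < δ gives both |s − 7| < 1 and |s − 7| < ε/17, so |(-s^2 - 2s) + 63| < ε.

δ = min(1, ε/17)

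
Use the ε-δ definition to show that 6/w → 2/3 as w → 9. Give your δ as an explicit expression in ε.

δ = min(9/2, (27/4)ε)

Fix ε > 0. We seek δ > 0 such that 0 < |w − 9| < δ implies |6/w − (2/3)| < ε.
|6/w − (2/3)| = 6·|9 − w|/(9·|w|) = 6|w − 9|/(9|w|).
Require δ ≤ 9/2 so that |w| > 9 − 9/2 = 9/2, hence 9|w| > 81/2.
Then |6/w − (2/3)| < 6|w − 9|/(81/2), which is < ε when |w − 9| < (27/4)ε.
Take δ = min(9/2, (27/4)ε). Then 0 < |w − 9| < δ gives both |w − 9| < 9/2 and |w − 9| < (27/4)ε, so |6/w − (2/3)| < ε.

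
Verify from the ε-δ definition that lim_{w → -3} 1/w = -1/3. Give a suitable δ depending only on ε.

Let ε > 0. We seek δ > 0 such that 0 < |w + 3| < δ implies |1/w + 1/3| < ε.
|1/w + 1/3| = |-3 − w|/(3·|w|) = |w + 3|/(3|w|).
Restrict δ ≤ 3/2. Then |w + 3| < 3/2 gives |w| > 3/2, so 3|w| > 9/2.
Then |1/w + 1/3| < |w + 3|/(9/2), which is < ε when |w + 3| < (9/2)ε.
Take δ = min(3/2, (9/2)ε). Then 0 < |w + 3| < δ gives both |w + 3| < 3/2 and |w + 3| < (9/2)ε, so |1/w + 1/3| < ε.

δ = min(3/2, (9/2)ε)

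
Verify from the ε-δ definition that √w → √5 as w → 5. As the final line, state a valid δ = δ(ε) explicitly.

δ = min(5, √5·ε)

Fix ε > 0. We want δ > 0 such that 0 < |w − 5| < δ implies |√w − √5| < ε.
Multiplying by the conjugate, |√w − √5| = |w − 5|/(√w + √5).
Restrict δ ≤ 5 so that |w − 5| < 5 forces w > 0, and then √w + √5 > √5.
Hence |√w − √5| < |w − 5|/√5, which is < ε once |w − 5| < √5·ε.
Take δ = min(5, √5·ε). If 0 < |w − 5| < δ then w > 0 and |√w − √5| < |w − 5|/√5 < ε.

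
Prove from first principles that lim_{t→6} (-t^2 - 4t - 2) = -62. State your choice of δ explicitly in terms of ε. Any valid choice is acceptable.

δ = min(2, ε/18)

Fix ε > 0. We want δ > 0 such that 0 < |t − 6| < δ implies |(-t^2 - 4t - 2) + 62| < ε.
(-t^2 - 4t - 2) + 62 = -t^2 - 4t + 60 = (t − 6)(-t - 10).
So |(-t^2 - 4t - 2) + 62| = |t − 6|·|-t - 10|.
Assume first that |t − 6| < 2, so |t| < 8. Then |-t - 10| ≤ 8 + 10 = 18.
Hence |(-t^2 - 4t - 2) + 62| ≤ 18|t − 6| < ε provided |t − 6| < ε/18.
Choosing δ = min(2, ε/18) ensures both conditions, hence |(-t^2 - 4t - 2) + 62| < ε.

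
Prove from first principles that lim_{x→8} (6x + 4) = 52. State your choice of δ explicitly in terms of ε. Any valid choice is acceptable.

Fix ε > 0. We need δ > 0 so that 0 < |x − 8| < δ implies |(6x + 4) − 52| < ε.
|(6x + 4) − 52| = |6x - 48| = 6|x − 8|.
So 6|x − 8| < ε exactly when |x − 8| < ε/6.
Take δ = ε/6. If 0 < |x − 8| < δ then |(6x + 4) − 52| = 6|x − 8| < 6·(ε/6) = ε.

δ = ε/6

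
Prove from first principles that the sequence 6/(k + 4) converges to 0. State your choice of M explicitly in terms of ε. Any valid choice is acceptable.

Suppose ε > 0. For k ≥ 1, |6/(k + 4) − 0| = 6/(k + 4) ≤ 6/k.
We need 6/k < ε, i.e. k > 6/ε.
Take M = 6/ε. If k > M then |6/(k + 4)| ≤ 6/k < ε.

M = 6/ε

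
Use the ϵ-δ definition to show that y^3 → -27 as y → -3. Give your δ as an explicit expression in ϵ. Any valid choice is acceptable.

Fix ϵ > 0. We seek δ > 0 with 0 < |y + 3| < δ ⇒ |y^3 + 27| < ϵ.
Factor: y^3 + 27 = (y + 3)(y^2 - 3y + 9), so |y^3 + 27| = |y + 3|·|y^2 - 3y + 9|.
Impose δ ≤ 2 so that |y| < 5; then |y^2 - 3y + 9| ≤ 49.
Hence |y^3 + 27| ≤ 49|y + 3|, which is < ϵ once |y + 3| < ϵ/49.
Take δ = min(2, ϵ/49). If 0 < |y + 3| < δ then both bounds hold and |y^3 + 27| ≤ 49|y + 3| < 49·(ϵ/49) = ϵ.

δ = min(2, ϵ/49)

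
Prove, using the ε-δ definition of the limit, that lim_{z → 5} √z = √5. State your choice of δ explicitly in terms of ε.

δ = min(5, √5·ε)

Suppose ε > 0. We want δ > 0 such that 0 < |z − 5| < δ implies |√z − √5| < ε.
Rationalise: √z − √5 = (z − 5)/(√z + √5), so |√z − √5| = |z − 5|/(√z + √5).
Restrict δ ≤ 5 so that |z − 5| < 5 forces z > 0, and then √z + √5 > √5.
Hence |√z − √5| < |z − 5|/√5, which is < ε once |z − 5| < √5·ε.
Take δ = min(5, √5·ε). If 0 < |z − 5| < δ then z > 0 and |√z − √5| < |z − 5|/√5 < ε.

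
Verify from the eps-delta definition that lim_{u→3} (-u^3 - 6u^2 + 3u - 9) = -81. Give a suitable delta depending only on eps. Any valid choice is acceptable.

delta = min(1, eps/76)

Fix eps > 0. We want delta > 0 such that 0 < |u − 3| < delta implies |(-u^3 - 6u^2 + 3u - 9) + 81| < eps.
(-u^3 - 6u^2 + 3u - 9) + 81 = -u^3 - 6u^2 + 3u + 72 = (u − 3)(-u^2 - 9u - 24).
So |(-u^3 - 6u^2 + 3u - 9) + 81| = |u − 3|·|-u^2 - 9u - 24|.
Assume first that |u − 3| < 1, so |u| < 4. Then |-u^2 - 9u - 24| ≤ 4^2 + 9·4 + 24 = 76.
Hence |(-u^3 - 6u^2 + 3u - 9) + 81| ≤ 76|u − 3| < eps provided |u − 3| < eps/76.
Choosing delta = min(1, eps/76) ensures both conditions, hence |(-u^3 - 6u^2 + 3u - 9) + 81| < eps.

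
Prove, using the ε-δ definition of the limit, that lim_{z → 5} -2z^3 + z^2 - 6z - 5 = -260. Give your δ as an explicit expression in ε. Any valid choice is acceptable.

δ = min(2, ε/212)

Let ε > 0. We want δ > 0 such that 0 < |z − 5| < δ implies |(-2z^3 + z^2 - 6z - 5) + 260| < ε.
(-2z^3 + z^2 - 6z - 5) + 260 = -2z^3 + z^2 - 6z + 255 = (z − 5)(-2z^2 - 9z - 51).
So |(-2z^3 + z^2 - 6z - 5) + 260| = |z − 5|·|-2z^2 - 9z - 51|.
Assume first that |z − 5| < 2, so |z| < 7. Then |-2z^2 - 9z - 51| ≤ 2·7^2 + 9·7 + 51 = 212.
Hence |(-2z^3 + z^2 - 6z - 5) + 260| ≤ 212|z − 5| < ε provided |z − 5| < ε/212.
Take δ = min(2, ε/212). Then 0 < |z − 5| < δ gives both |z − 5| < 2 and |z − 5| < ε/212, so |(-2z^3 + z^2 - 6z - 5) + 260| < ε.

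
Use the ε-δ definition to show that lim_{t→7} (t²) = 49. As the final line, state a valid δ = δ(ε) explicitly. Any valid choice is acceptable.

Fix ε > 0. We seek δ > 0 with 0 < |t − 7| < δ ⇒ |t² − 49| < ε.
Factor: t² − 49 = (t − 7)(t + 7), so |t² − 49| = |t − 7|·|t + 7|.
Impose δ ≤ 1 so that |t| < 8; then |t + 7| ≤ 15.
Hence |t² − 49| ≤ 15|t − 7|, which is < ε once |t − 7| < ε/15.
Take δ = min(1, ε/15). If 0 < |t − 7| < δ then both bounds hold and |t² − 49| ≤ 15|t − 7| < 15·(ε/15) = ε.

δ = min(1, ε/15)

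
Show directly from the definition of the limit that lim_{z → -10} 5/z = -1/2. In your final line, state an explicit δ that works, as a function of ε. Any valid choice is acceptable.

Fix ε > 0. We seek δ > 0 such that 0 < |z + 10| < δ implies |5/z + 1/2| < ε.
|5/z + 1/2| = 5·|-10 − z|/(10·|z|) = 5|z + 10|/(10|z|).
Restrict δ ≤ 5. Then |z + 10| < 5 gives |z| > 5, so 10|z| > 50.
Then |5/z + 1/2| < 5|z + 10|/50, which is < ε when |z + 10| < 10ε.
Take δ = min(5, 10ε). Then 0 < |z + 10| < δ gives both |z + 10| < 5 and |z + 10| < 10ε, so |5/z + 1/2| < ε.

δ = min(5, 10ε)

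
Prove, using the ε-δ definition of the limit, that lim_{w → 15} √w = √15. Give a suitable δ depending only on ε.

Let ε > 0. We want δ > 0 such that 0 < |w − 15| < δ implies |√w − √15| < ε.
Rationalise: √w − √15 = (w − 15)/(√w + √15), so |√w − √15| = |w − 15|/(√w + √15).
Restrict δ ≤ 15 so that |w − 15| < 15 forces w > 0, and then √w + √15 > √15.
Hence |√w − √15| < |w − 15|/√15, which is < ε once |w − 15| < √15·ε.
Take δ = min(15, √15·ε). If 0 < |w − 15| < δ then w > 0 and |√w − √15| < |w − 15|/√15 < ε.

δ = min(15, √15·ε)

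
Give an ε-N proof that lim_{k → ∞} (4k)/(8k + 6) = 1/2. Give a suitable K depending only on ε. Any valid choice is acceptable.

Suppose ε > 0. For k ≥ 1, |(4k)/(8k + 6) − (1/2)| = |-24|/(8(8k + 6)) = 24/(8(8k + 6)).
Since 8k + 6 ≥ 8k for k ≥ 1, this is ≤ 24/(8·8k) = (3/8)/k.
So |(4k)/(8k + 6) − (1/2)| < ε whenever k > (3/8)/ε.
Take K = (3/8)/ε. If k > K then |(4k)/(8k + 6) − (1/2)| ≤ (3/8)/k < ε.

K = (3/8)/ε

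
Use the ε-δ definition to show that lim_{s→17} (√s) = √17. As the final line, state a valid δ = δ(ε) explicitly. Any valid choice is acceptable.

Suppose ε > 0. We want δ > 0 such that 0 < |s − 17| < δ implies |√s − √17| < ε.
Rationalise: √s − √17 = (s − 17)/(√s + √17), so |√s − √17| = |s − 17|/(√s + √17).
Restrict δ ≤ 17 so that |s − 17| < 17 forces s > 0, and then √s + √17 > √17.
Hence |√s − √17| < |s − 17|/√17, which is < ε once |s − 17| < √17·ε.
Take δ = min(17, √17·ε). If 0 < |s − 17| < δ then s > 0 and |√s − √17| < |s − 17|/√17 < ε.

δ = min(17, √17·ε)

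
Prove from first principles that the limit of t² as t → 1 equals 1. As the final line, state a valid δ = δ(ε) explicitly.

δ = min(1, ε/3)

Fix ε > 0. We seek δ > 0 with 0 < |t − 1| < δ ⇒ |t² − 1| < ε.
Factor: t² − 1 = (t − 1)(t + 1), so |t² − 1| = |t − 1|·|t + 1|.
Restrict δ ≤ 1. Then |t − 1| < 1 gives |t| < 2, so by the triangle inequality |t + 1| ≤ 2 + 1 = 3.
Hence |t² − 1| ≤ 3|t − 1|, which is < ε once |t − 1| < ε/3.
Take δ = min(1, ε/3). If 0 < |t − 1| < δ then both bounds hold and |t² − 1| ≤ 3|t − 1| < 3·(ε/3) = ε.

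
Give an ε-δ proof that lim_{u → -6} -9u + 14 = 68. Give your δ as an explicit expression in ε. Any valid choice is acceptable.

δ = ε/9

Let ε > 0. We need δ > 0 so that 0 < |u + 6| < δ implies |(-9u + 14) − 68| < ε.
|(-9u + 14) − 68| = |-9u - 54| = 9|u + 6|.
So 9|u + 6| < ε exactly when |u + 6| < ε/9.
Choosing δ = ε/9 gives |(-9u + 14) − 68| = 9|u + 6| < ε whenever |u + 6| < δ.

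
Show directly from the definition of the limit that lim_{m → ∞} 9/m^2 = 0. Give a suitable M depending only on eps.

Let eps > 0 be given. For m ≥ 1, |9/m^2 − 0| = 9/m^2.
9/m^2 < eps ⇔ m^2 > 9/eps ⇔ m > (9/eps)^{1/2}.
Take M = (9/eps)^{1/2}. Then m > M implies 9/m^2 < eps.

M = (9/eps)^{1/2}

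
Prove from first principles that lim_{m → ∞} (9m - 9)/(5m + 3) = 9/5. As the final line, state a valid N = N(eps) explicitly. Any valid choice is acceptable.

N = (72/25)/eps

Suppose eps > 0. For m ≥ 1, |(9m - 9)/(5m + 3) − (9/5)| = |-72|/(5(5m + 3)) = 72/(5(5m + 3)).
Since 5m + 3 ≥ 5m for m ≥ 1, this is ≤ 72/(5·5m) = (72/25)/m.
So |(9m - 9)/(5m + 3) − (9/5)| < eps whenever m > (72/25)/eps.
Take N = (72/25)/eps. If m > N then |(9m - 9)/(5m + 3) − (9/5)| ≤ (72/25)/m < eps.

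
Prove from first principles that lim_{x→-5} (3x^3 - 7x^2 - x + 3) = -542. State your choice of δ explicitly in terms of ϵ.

Suppose ϵ > 0. We want δ > 0 such that 0 < |x + 5| < δ implies |(3x^3 - 7x^2 - x + 3) + 542| < ϵ.
(3x^3 - 7x^2 - x + 3) + 542 = 3x^3 - 7x^2 - x + 545 = (x + 5)(3x^2 - 22x + 109).
So |(3x^3 - 7x^2 - x + 3) + 542| = |x + 5|·|3x^2 - 22x + 109|.
Assume first that |x + 5| < 1, so |x| < 6. Then |3x^2 - 22x + 109| ≤ 3·6^2 + 22·6 + 109 = 349.
Hence |(3x^3 - 7x^2 - x + 3) + 542| ≤ 349|x + 5| < ϵ provided |x + 5| < ϵ/349.
Take δ = min(1, ϵ/349). Then 0 < |x + 5| < δ gives both |x + 5| < 1 and |x + 5| < ϵ/349, so |(3x^3 - 7x^2 - x + 3) + 542| < ϵ.

δ = min(1, ϵ/349)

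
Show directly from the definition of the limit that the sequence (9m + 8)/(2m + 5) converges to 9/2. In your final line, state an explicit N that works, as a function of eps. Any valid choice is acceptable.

N = (29/4)/eps

Fix eps > 0. For m ≥ 1, |(9m + 8)/(2m + 5) − (9/2)| = |-29|/(2(2m + 5)) = 29/(2(2m + 5)).
Since 2m + 5 ≥ 2m for m ≥ 1, this is ≤ 29/(2·2m) = (29/4)/m.
So |(9m + 8)/(2m + 5) − (9/2)| < eps whenever m > (29/4)/eps.
Take N = (29/4)/eps. If m > N then |(9m + 8)/(2m + 5) − (9/2)| ≤ (29/4)/m < eps.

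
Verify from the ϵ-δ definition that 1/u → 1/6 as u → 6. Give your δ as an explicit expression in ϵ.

Let ϵ > 0 be given. We seek δ > 0 such that 0 < |u − 6| < δ implies |1/u − (1/6)| < ϵ.
|1/u − (1/6)| = |6 − u|/(6·|u|) = |u − 6|/(6|u|).
Require δ ≤ 3 so that |u| > 6 − 3 = 3, hence 6|u| > 18.
Then |1/u − (1/6)| < |u − 6|/18, which is < ϵ when |u − 6| < 18ϵ.
Take δ = min(3, 18ϵ). Then 0 < |u − 6| < δ gives both |u − 6| < 3 and |u − 6| < 18ϵ, so |1/u − (1/6)| < ϵ.

δ = min(3, 18ϵ)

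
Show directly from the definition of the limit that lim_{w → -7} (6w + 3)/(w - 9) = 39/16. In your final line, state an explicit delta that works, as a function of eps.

Let eps > 0. We want delta > 0 with 0 < |w + 7| < delta ⇒ |(6w + 3)/(w - 9) − (39/16)| < eps.
Combining over a common denominator, (6w + 3)/(w - 9) − (39/16) = [(6w + 3)·(-16) − (-39)·(w - 9)] / [(-16)·(w - 9)] = -57(w + 7) / ((-16)(w - 9)).
So |(6w + 3)/(w - 9) − (39/16)| = 57|w + 7| / (16·|w − 9|).
Restrict delta ≤ 8. Then |w + 7| < 8 gives |w − 9| = |(w + 7) + (-16)| ≥ 16 − 8 = 8.
Hence |(6w + 3)/(w - 9) − (39/16)| < 57|w + 7|/(16·8) = (57/128)|w + 7|, which is < eps once |w + 7| < (128/57)eps.
Take delta = min(8, (128/57)eps). Then 0 < |w + 7| < delta forces both bounds, so |(6w + 3)/(w - 9) − (39/16)| < eps.

delta = min(8, (128/57)eps)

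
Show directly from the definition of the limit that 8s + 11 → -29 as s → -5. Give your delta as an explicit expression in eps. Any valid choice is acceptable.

Fix eps > 0. We need delta > 0 so that 0 < |s + 5| < delta implies |(8s + 11) + 29| < eps.
|(8s + 11) + 29| = |8s + 40| = 8|s + 5|.
Thus it suffices that |s + 5| < eps/8.
Choosing delta = eps/8 gives |(8s + 11) + 29| = 8|s + 5| < eps whenever |s + 5| < delta.

delta = eps/8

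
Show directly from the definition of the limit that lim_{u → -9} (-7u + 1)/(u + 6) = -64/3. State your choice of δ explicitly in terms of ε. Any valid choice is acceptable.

δ = min(3/2, (9/86)ε)

Let ε > 0 be given. We want δ > 0 with 0 < |u + 9| < δ ⇒ |(-7u + 1)/(u + 6) + 64/3| < ε.
Combining over a common denominator, (-7u + 1)/(u + 6) + 64/3 = [(-7u + 1)·(-3) − 64·(u + 6)] / [(-3)·(u + 6)] = -43(u + 9) / ((-3)(u + 6)).
So |(-7u + 1)/(u + 6) + 64/3| = 43|u + 9| / (3·|u + 6|).
Require δ ≤ 3/2, so |u + 6| ≥ |-3| − |u + 9| > 3 − 3/2 = 3/2.
Hence |(-7u + 1)/(u + 6) + 64/3| < 43|u + 9|/(3·(3/2)) = (86/9)|u + 9|, which is < ε once |u + 9| < (9/86)ε.
Take δ = min(3/2, (9/86)ε). Then 0 < |u + 9| < δ forces both bounds, so |(-7u + 1)/(u + 6) + 64/3| < ε.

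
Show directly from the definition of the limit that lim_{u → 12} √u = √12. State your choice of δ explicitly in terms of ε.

δ = min(12, √12·ε)

Let ε > 0. We want δ > 0 such that 0 < |u − 12| < δ implies |√u − √12| < ε.
Rationalise: √u − √12 = (u − 12)/(√u + √12), so |√u − √12| = |u − 12|/(√u + √12).
Restrict δ ≤ 12 so that |u − 12| < 12 forces u > 0, and then √u + √12 > √12.
Hence |√u − √12| < |u − 12|/√12, which is < ε once |u − 12| < √12·ε.
Take δ = min(12, √12·ε). If 0 < |u − 12| < δ then u > 0 and |√u − √12| < |u − 12|/√12 < ε.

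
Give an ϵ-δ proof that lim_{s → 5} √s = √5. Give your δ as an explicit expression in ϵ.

δ = min(5, √5·ϵ)

Let ϵ > 0. We want δ > 0 such that 0 < |s − 5| < δ implies |√s − √5| < ϵ.
Multiplying by the conjugate, |√s − √5| = |s − 5|/(√s + √5).
Restrict δ ≤ 5 so that |s − 5| < 5 forces s > 0, and then √s + √5 > √5.
Hence |√s − √5| < |s − 5|/√5, which is < ϵ once |s − 5| < √5·ϵ.
Take δ = min(5, √5·ϵ). If 0 < |s − 5| < δ then s > 0 and |√s − √5| < |s − 5|/√5 < ϵ.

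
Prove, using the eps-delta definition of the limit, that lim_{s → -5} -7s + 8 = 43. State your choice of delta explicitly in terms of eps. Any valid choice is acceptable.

delta = eps/7

Suppose eps > 0. We need delta > 0 so that 0 < |s + 5| < delta implies |(-7s + 8) − 43| < eps.
|(-7s + 8) − 43| = |-7s - 35| = 7|s + 5|.
Thus it suffices that |s + 5| < eps/7.
Choosing delta = eps/7 gives |(-7s + 8) − 43| = 7|s + 5| < eps whenever |s + 5| < delta.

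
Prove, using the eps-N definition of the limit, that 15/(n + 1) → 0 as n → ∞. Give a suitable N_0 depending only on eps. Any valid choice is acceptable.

N_0 = 15/eps

Fix eps > 0. For n ≥ 1, |15/(n + 1) − 0| = 15/(n + 1) ≤ 15/n.
We need 15/n < eps, i.e. n > 15/eps.
Take N_0 = 15/eps. If n > N_0 then |15/(n + 1)| ≤ 15/n < eps.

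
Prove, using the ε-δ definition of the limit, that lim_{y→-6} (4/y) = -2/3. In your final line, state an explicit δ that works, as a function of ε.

δ = min(3, (9/2)ε)

Fix ε > 0. We seek δ > 0 such that 0 < |y + 6| < δ implies |4/y + 2/3| < ε.
|4/y + 2/3| = 4·|-6 − y|/(6·|y|) = 4|y + 6|/(6|y|).
Require δ ≤ 3 so that |y| > 6 − 3 = 3, hence 6|y| > 18.
Then |4/y + 2/3| < 4|y + 6|/18, which is < ε when |y + 6| < (9/2)ε.
Take δ = min(3, (9/2)ε). Then 0 < |y + 6| < δ gives both |y + 6| < 3 and |y + 6| < (9/2)ε, so |4/y + 2/3| < ε.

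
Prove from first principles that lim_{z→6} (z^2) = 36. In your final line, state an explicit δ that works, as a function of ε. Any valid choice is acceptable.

Let ε > 0 be given. We seek δ > 0 with 0 < |z − 6| < δ ⇒ |z^2 − 36| < ε.
Factor: z^2 − 36 = (z − 6)(z + 6), so |z^2 − 36| = |z − 6|·|z + 6|.
Impose δ ≤ 1 so that |z| < 7; then |z + 6| ≤ 13.
Hence |z^2 − 36| ≤ 13|z − 6|, which is < ε once |z − 6| < ε/13.
Take δ = min(1, ε/13). If 0 < |z − 6| < δ then both bounds hold and |z^2 − 36| ≤ 13|z − 6| < 13·(ε/13) = ε.

δ = min(1, ε/13)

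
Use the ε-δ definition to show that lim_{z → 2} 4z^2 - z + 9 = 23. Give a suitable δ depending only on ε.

Fix ε > 0. We want δ > 0 such that 0 < |z − 2| < δ implies |(4z^2 - z + 9) − 23| < ε.
(4z^2 - z + 9) − 23 = 4z^2 - z - 14 = (z − 2)(4z + 7).
So |(4z^2 - z + 9) − 23| = |z − 2|·|4z + 7|.
Require δ ≤ 1. Then |z − 2| < 1 gives |z| < 3, and by the triangle inequality |4z + 7| ≤ 4·3 + 7 = 19.
Hence |(4z^2 - z + 9) − 23| ≤ 19|z − 2| < ε provided |z − 2| < ε/19.
Take δ = min(1, ε/19). Then 0 < |z − 2| < δ gives both |z − 2| < 1 and |z − 2| < ε/19, so |(4z^2 - z + 9) − 23| < ε.

δ = min(1, ε/19)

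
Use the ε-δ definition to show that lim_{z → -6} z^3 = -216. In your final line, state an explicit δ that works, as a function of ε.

δ = min(1, ε/127)

Let ε > 0 be given. We seek δ > 0 with 0 < |z + 6| < δ ⇒ |z^3 + 216| < ε.
Factor: z^3 + 216 = (z + 6)(z^2 - 6z + 36), so |z^3 + 216| = |z + 6|·|z^2 - 6z + 36|.
Restrict δ ≤ 1. Then |z + 6| < 1 gives |z| < 7, so by the triangle inequality |z^2 - 6z + 36| ≤ 7^2 + 6·7 + 36 = 127.
Hence |z^3 + 216| ≤ 127|z + 6|, which is < ε once |z + 6| < ε/127.
Take δ = min(1, ε/127). If 0 < |z + 6| < δ then both bounds hold and |z^3 + 216| ≤ 127|z + 6| < 127·(ε/127) = ε.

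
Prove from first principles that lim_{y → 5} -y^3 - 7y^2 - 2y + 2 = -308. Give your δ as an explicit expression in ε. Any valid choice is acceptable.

Let ε > 0 be given. We want δ > 0 such that 0 < |y − 5| < δ implies |(-y^3 - 7y^2 - 2y + 2) + 308| < ε.
(-y^3 - 7y^2 - 2y + 2) + 308 = -y^3 - 7y^2 - 2y + 310 = (y − 5)(-y^2 - 12y - 62).
So |(-y^3 - 7y^2 - 2y + 2) + 308| = |y − 5|·|-y^2 - 12y - 62|.
Assume first that |y − 5| < 1, so |y| < 6. Then |-y^2 - 12y - 62| ≤ 6^2 + 12·6 + 62 = 170.
Hence |(-y^3 - 7y^2 - 2y + 2) + 308| ≤ 170|y − 5| < ε provided |y − 5| < ε/170.
Choosing δ = min(1, ε/170) ensures both conditions, hence |(-y^3 - 7y^2 - 2y + 2) + 308| < ε.

δ = min(1, ε/170)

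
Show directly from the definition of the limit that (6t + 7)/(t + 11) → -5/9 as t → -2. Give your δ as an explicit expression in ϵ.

Let ϵ > 0 be given. We want δ > 0 with 0 < |t + 2| < δ ⇒ |(6t + 7)/(t + 11) + 5/9| < ϵ.
Combining over a common denominator, (6t + 7)/(t + 11) + 5/9 = [(6t + 7)·9 − (-5)·(t + 11)] / [9·(t + 11)] = 59(t + 2) / (9(t + 11)).
So |(6t + 7)/(t + 11) + 5/9| = 59|t + 2| / (9·|t + 11|).
Require δ ≤ 9/2, so |t + 11| ≥ |9| − |t + 2| > 9 − 9/2 = 9/2.
Hence |(6t + 7)/(t + 11) + 5/9| < 59|t + 2|/(9·(9/2)) = (118/81)|t + 2|, which is < ϵ once |t + 2| < (81/118)ϵ.
Take δ = min(9/2, (81/118)ϵ). Then 0 < |t + 2| < δ forces both bounds, so |(6t + 7)/(t + 11) + 5/9| < ϵ.

δ = min(9/2, (81/118)ϵ)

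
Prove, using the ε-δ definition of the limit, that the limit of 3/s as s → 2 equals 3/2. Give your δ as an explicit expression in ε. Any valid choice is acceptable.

Fix ε > 0. We seek δ > 0 such that 0 < |s − 2| < δ implies |3/s − (3/2)| < ε.
|3/s − (3/2)| = 3·|2 − s|/(2·|s|) = 3|s − 2|/(2|s|).
Require δ ≤ 1 so that |s| > 2 − 1 = 1, hence 2|s| > 2.
Then |3/s − (3/2)| < 3|s − 2|/2, which is < ε when |s − 2| < (2/3)ε.
Take δ = min(1, (2/3)ε). Then 0 < |s − 2| < δ gives both |s − 2| < 1 and |s − 2| < (2/3)ε, so |3/s − (3/2)| < ε.

δ = min(1, (2/3)ε)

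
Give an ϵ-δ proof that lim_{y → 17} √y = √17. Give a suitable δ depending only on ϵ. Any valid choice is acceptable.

Suppose ϵ > 0. We want δ > 0 such that 0 < |y − 17| < δ implies |√y − √17| < ϵ.
Rationalise: √y − √17 = (y − 17)/(√y + √17), so |√y − √17| = |y − 17|/(√y + √17).
Restrict δ ≤ 17 so that |y − 17| < 17 forces y > 0, and then √y + √17 > √17.
Hence |√y − √17| < |y − 17|/√17, which is < ϵ once |y − 17| < √17·ϵ.
Take δ = min(17, √17·ϵ). If 0 < |y − 17| < δ then y > 0 and |√y − √17| < |y − 17|/√17 < ϵ.

δ = min(17, √17·ϵ)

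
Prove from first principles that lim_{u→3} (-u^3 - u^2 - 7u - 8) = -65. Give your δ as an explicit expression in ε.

Fix ε > 0. We want δ > 0 such that 0 < |u − 3| < δ implies |(-u^3 - u^2 - 7u - 8) + 65| < ε.
(-u^3 - u^2 - 7u - 8) + 65 = -u^3 - u^2 - 7u + 57 = (u − 3)(-u^2 - 4u - 19).
So |(-u^3 - u^2 - 7u - 8) + 65| = |u − 3|·|-u^2 - 4u - 19|.
Assume first that |u − 3| < 1, so |u| < 4. Then |-u^2 - 4u - 19| ≤ 4^2 + 4·4 + 19 = 51.
Hence |(-u^3 - u^2 - 7u - 8) + 65| ≤ 51|u − 3| < ε provided |u − 3| < ε/51.
Choosing δ = min(1, ε/51) ensures both conditions, hence |(-u^3 - u^2 - 7u - 8) + 65| < ε.

δ = min(1, ε/51)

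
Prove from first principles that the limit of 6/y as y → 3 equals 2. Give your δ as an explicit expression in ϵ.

δ = min(3/2, (3/4)ϵ)

Let ϵ > 0. We seek δ > 0 such that 0 < |y − 3| < δ implies |6/y − 2| < ϵ.
|6/y − 2| = 6·|3 − y|/(3·|y|) = 6|y − 3|/(3|y|).
Require δ ≤ 3/2 so that |y| > 3 − 3/2 = 3/2, hence 3|y| > 9/2.
Then |6/y − 2| < 6|y − 3|/(9/2), which is < ϵ when |y − 3| < (3/4)ϵ.
Take δ = min(3/2, (3/4)ϵ). Then 0 < |y − 3| < δ gives both |y − 3| < 3/2 and |y − 3| < (3/4)ϵ, so |6/y − 2| < ϵ.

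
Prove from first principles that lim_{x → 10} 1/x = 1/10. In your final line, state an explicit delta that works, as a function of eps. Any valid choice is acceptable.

delta = min(5, 50eps)

Fix eps > 0. We seek delta > 0 such that 0 < |x − 10| < delta implies |1/x − (1/10)| < eps.
|1/x − (1/10)| = |10 − x|/(10·|x|) = |x − 10|/(10|x|).
Restrict delta ≤ 5. Then |x − 10| < 5 gives |x| > 5, so 10|x| > 50.
Then |1/x − (1/10)| < |x − 10|/50, which is < eps when |x − 10| < 50eps.
Take delta = min(5, 50eps). Then 0 < |x − 10| < delta gives both |x − 10| < 5 and |x − 10| < 50eps, so |1/x − (1/10)| < eps.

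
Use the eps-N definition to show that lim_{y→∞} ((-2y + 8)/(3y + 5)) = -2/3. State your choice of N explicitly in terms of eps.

N = (34/9)/eps

Let eps > 0. We seek N > 0 such that y > N implies |(-2y + 8)/(3y + 5) + 2/3| < eps.
(-2y + 8)/(3y + 5) + 2/3 = (3(-2y + 8) − (-2)(3y + 5)) / (3(3y + 5)) = 34/(3(3y + 5)).
For y > 0 we have 3y + 5 > 3y, so |(-2y + 8)/(3y + 5) + 2/3| = 34/(3(3y + 5)) < 34/(3·3y) = (34/9)/y.
Thus |(-2y + 8)/(3y + 5) + 2/3| < eps whenever y > (34/9)/eps.
Take N = (34/9)/eps. If y > N then |(-2y + 8)/(3y + 5) + 2/3| < (34/9)/y < eps.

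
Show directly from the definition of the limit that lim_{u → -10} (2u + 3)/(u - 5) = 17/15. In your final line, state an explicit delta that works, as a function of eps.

delta = min(15/2, (225/26)eps)

Fix eps > 0. We want delta > 0 with 0 < |u + 10| < delta ⇒ |(2u + 3)/(u - 5) − (17/15)| < eps.
Combining over a common denominator, (2u + 3)/(u - 5) − (17/15) = [(2u + 3)·(-15) − (-17)·(u - 5)] / [(-15)·(u - 5)] = -13(u + 10) / ((-15)(u - 5)).
So |(2u + 3)/(u - 5) − (17/15)| = 13|u + 10| / (15·|u − 5|).
Require delta ≤ 15/2, so |u − 5| ≥ |-15| − |u + 10| > 15 − 15/2 = 15/2.
Hence |(2u + 3)/(u - 5) − (17/15)| < 13|u + 10|/(15·(15/2)) = (26/225)|u + 10|, which is < eps once |u + 10| < (225/26)eps.
Take delta = min(15/2, (225/26)eps). Then 0 < |u + 10| < delta forces both bounds, so |(2u + 3)/(u - 5) − (17/15)| < eps.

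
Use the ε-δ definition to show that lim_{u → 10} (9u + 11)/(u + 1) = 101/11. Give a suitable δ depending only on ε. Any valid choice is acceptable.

Suppose ε > 0. We want δ > 0 with 0 < |u − 10| < δ ⇒ |(9u + 11)/(u + 1) − (101/11)| < ε.
Combining over a common denominator, (9u + 11)/(u + 1) − (101/11) = [(9u + 11)·11 − 101·(u + 1)] / [11·(u + 1)] = -2(u − 10) / (11(u + 1)).
So |(9u + 11)/(u + 1) − (101/11)| = 2|u − 10| / (11·|u + 1|).
Require δ ≤ 11/2, so |u + 1| ≥ |11| − |u − 10| > 11 − 11/2 = 11/2.
Hence |(9u + 11)/(u + 1) − (101/11)| < 2|u − 10|/(11·(11/2)) = (4/121)|u − 10|, which is < ε once |u − 10| < (121/4)ε.
Take δ = min(11/2, (121/4)ε). Then 0 < |u − 10| < δ forces both bounds, so |(9u + 11)/(u + 1) − (101/11)| < ε.

δ = min(11/2, (121/4)ε)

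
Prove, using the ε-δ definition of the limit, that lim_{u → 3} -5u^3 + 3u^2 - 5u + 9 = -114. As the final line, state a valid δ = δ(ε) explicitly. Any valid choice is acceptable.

Fix ε > 0. We want δ > 0 such that 0 < |u − 3| < δ implies |(-5u^3 + 3u^2 - 5u + 9) + 114| < ε.
(-5u^3 + 3u^2 - 5u + 9) + 114 = -5u^3 + 3u^2 - 5u + 123 = (u − 3)(-5u^2 - 12u - 41).
So |(-5u^3 + 3u^2 - 5u + 9) + 114| = |u − 3|·|-5u^2 - 12u - 41|.
Require δ ≤ 2. Then |u − 3| < 2 gives |u| < 5, and by the triangle inequality |-5u^2 - 12u - 41| ≤ 5·5^2 + 12·5 + 41 = 226.
Hence |(-5u^3 + 3u^2 - 5u + 9) + 114| ≤ 226|u − 3| < ε provided |u − 3| < ε/226.
Take δ = min(2, ε/226). Then 0 < |u − 3| < δ gives both |u − 3| < 2 and |u − 3| < ε/226, so |(-5u^3 + 3u^2 - 5u + 9) + 114| < ε.

δ = min(2, ε/226)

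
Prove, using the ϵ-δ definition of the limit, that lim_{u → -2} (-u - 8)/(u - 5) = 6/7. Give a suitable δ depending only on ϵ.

Suppose ϵ > 0. We want δ > 0 with 0 < |u + 2| < δ ⇒ |(-u - 8)/(u - 5) − (6/7)| < ϵ.
Combining over a common denominator, (-u - 8)/(u - 5) − (6/7) = [(-u - 8)·(-7) − (-6)·(u - 5)] / [(-7)·(u - 5)] = 13(u + 2) / ((-7)(u - 5)).
So |(-u - 8)/(u - 5) − (6/7)| = 13|u + 2| / (7·|u − 5|).
Require δ ≤ 7/2, so |u − 5| ≥ |-7| − |u + 2| > 7 − 7/2 = 7/2.
Hence |(-u - 8)/(u - 5) − (6/7)| < 13|u + 2|/(7·(7/2)) = (26/49)|u + 2|, which is < ϵ once |u + 2| < (49/26)ϵ.
Take δ = min(7/2, (49/26)ϵ). Then 0 < |u + 2| < δ forces both bounds, so |(-u - 8)/(u - 5) − (6/7)| < ϵ.

δ = min(7/2, (49/26)ϵ)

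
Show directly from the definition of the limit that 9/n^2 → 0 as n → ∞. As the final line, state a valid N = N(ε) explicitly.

Fix ε > 0. For n ≥ 1, |9/n^2 − 0| = 9/n^2.
9/n^2 < ε ⇔ n^2 > 9/ε ⇔ n > (9/ε)^{1/2}.
Take N = (9/ε)^{1/2}. Then n > N implies 9/n^2 < ε.

N = (9/ε)^{1/2}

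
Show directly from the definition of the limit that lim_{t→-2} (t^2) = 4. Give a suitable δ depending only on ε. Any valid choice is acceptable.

δ = min(1, ε/5)

Let ε > 0 be given. We seek δ > 0 with 0 < |t + 2| < δ ⇒ |t^2 − 4| < ε.
Factor: t^2 − 4 = (t + 2)(t - 2), so |t^2 − 4| = |t + 2|·|t - 2|.
Restrict δ ≤ 1. Then |t + 2| < 1 gives |t| < 3, so by the triangle inequality |t - 2| ≤ 3 + 2 = 5.
Hence |t^2 − 4| ≤ 5|t + 2|, which is < ε once |t + 2| < ε/5.
Take δ = min(1, ε/5). If 0 < |t + 2| < δ then both bounds hold and |t^2 − 4| ≤ 5|t + 2| < 5·(ε/5) = ε.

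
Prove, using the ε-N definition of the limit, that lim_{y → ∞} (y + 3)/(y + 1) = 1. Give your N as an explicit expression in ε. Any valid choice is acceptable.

N = 2/ε

Let ε > 0. We seek N > 0 such that y > N implies |(y + 3)/(y + 1) − 1| < ε.
(y + 3)/(y + 1) − 1 = ((y + 3) − (y + 1)) / ((y + 1)) = 2/((y + 1)).
For y > 0 we have y + 1 > y, so |(y + 3)/(y + 1) − 1| = 2/((y + 1)) < 2/(y) = 2/y.
Thus |(y + 3)/(y + 1) − 1| < ε whenever y > 2/ε.
Take N = 2/ε. If y > N then |(y + 3)/(y + 1) − 1| < 2/y < ε.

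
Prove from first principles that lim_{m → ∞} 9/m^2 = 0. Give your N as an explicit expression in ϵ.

Fix ϵ > 0. For m ≥ 1, |9/m^2 − 0| = 9/m^2.
9/m^2 < ϵ ⇔ m^2 > 9/ϵ ⇔ m > (9/ϵ)^{1/2}.
Take N = (9/ϵ)^{1/2}. Then m > N implies 9/m^2 < ϵ.

N = (9/ϵ)^{1/2}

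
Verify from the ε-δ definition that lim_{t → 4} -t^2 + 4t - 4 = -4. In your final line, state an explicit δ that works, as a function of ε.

δ = min(2, ε/6)

Let ε > 0 be given. We want δ > 0 such that 0 < |t − 4| < δ implies |(-t^2 + 4t - 4) + 4| < ε.
(-t^2 + 4t - 4) + 4 = -t^2 + 4t = (t − 4)(-t).
So |(-t^2 + 4t - 4) + 4| = |t − 4|·|-t|.
Assume first that |t − 4| < 2, so |t| < 6. Then |-t| ≤ 6 = 6.
Hence |(-t^2 + 4t - 4) + 4| ≤ 6|t − 4| < ε provided |t − 4| < ε/6.
Take δ = min(2, ε/6). Then 0 < |t − 4| < δ gives both |t − 4| < 2 and |t − 4| < ε/6, so |(-t^2 + 4t - 4) + 4| < ε.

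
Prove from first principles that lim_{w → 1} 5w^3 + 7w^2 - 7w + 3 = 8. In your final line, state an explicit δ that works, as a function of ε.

δ = min(1, ε/49)

Let ε > 0. We want δ > 0 such that 0 < |w − 1| < δ implies |(5w^3 + 7w^2 - 7w + 3) − 8| < ε.
(5w^3 + 7w^2 - 7w + 3) − 8 = 5w^3 + 7w^2 - 7w - 5 = (w − 1)(5w^2 + 12w + 5).
So |(5w^3 + 7w^2 - 7w + 3) − 8| = |w − 1|·|5w^2 + 12w + 5|.
Assume first that |w − 1| < 1, so |w| < 2. Then |5w^2 + 12w + 5| ≤ 5·2^2 + 12·2 + 5 = 49.
Hence |(5w^3 + 7w^2 - 7w + 3) − 8| ≤ 49|w − 1| < ε provided |w − 1| < ε/49.
Choosing δ = min(1, ε/49) ensures both conditions, hence |(5w^3 + 7w^2 - 7w + 3) − 8| < ε.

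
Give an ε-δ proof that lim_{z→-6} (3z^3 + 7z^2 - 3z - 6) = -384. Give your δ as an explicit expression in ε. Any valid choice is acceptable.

δ = min(1, ε/287)

Let ε > 0. We want δ > 0 such that 0 < |z + 6| < δ implies |(3z^3 + 7z^2 - 3z - 6) + 384| < ε.
(3z^3 + 7z^2 - 3z - 6) + 384 = 3z^3 + 7z^2 - 3z + 378 = (z + 6)(3z^2 - 11z + 63).
So |(3z^3 + 7z^2 - 3z - 6) + 384| = |z + 6|·|3z^2 - 11z + 63|.
Assume first that |z + 6| < 1, so |z| < 7. Then |3z^2 - 11z + 63| ≤ 3·7^2 + 11·7 + 63 = 287.
Hence |(3z^3 + 7z^2 - 3z - 6) + 384| ≤ 287|z + 6| < ε provided |z + 6| < ε/287.
Take δ = min(1, ε/287). Then 0 < |z + 6| < δ gives both |z + 6| < 1 and |z + 6| < ε/287, so |(3z^3 + 7z^2 - 3z - 6) + 384| < ε.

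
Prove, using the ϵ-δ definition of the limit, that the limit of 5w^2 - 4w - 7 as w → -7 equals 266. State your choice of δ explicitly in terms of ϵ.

δ = min(1, ϵ/79)

Fix ϵ > 0. We want δ > 0 such that 0 < |w + 7| < δ implies |(5w^2 - 4w - 7) − 266| < ϵ.
(5w^2 - 4w - 7) − 266 = 5w^2 - 4w - 273 = (w + 7)(5w - 39).
So |(5w^2 - 4w - 7) − 266| = |w + 7|·|5w - 39|.
Assume first that |w + 7| < 1, so |w| < 8. Then |5w - 39| ≤ 5·8 + 39 = 79.
Hence |(5w^2 - 4w - 7) − 266| ≤ 79|w + 7| < ϵ provided |w + 7| < ϵ/79.
Take δ = min(1, ϵ/79). Then 0 < |w + 7| < δ gives both |w + 7| < 1 and |w + 7| < ϵ/79, so |(5w^2 - 4w - 7) − 266| < ϵ.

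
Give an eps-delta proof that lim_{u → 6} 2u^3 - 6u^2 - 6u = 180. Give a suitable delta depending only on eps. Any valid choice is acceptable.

delta = min(1, eps/170)

Fix eps > 0. We want delta > 0 such that 0 < |u − 6| < delta implies |(2u^3 - 6u^2 - 6u) − 180| < eps.
(2u^3 - 6u^2 - 6u) − 180 = 2u^3 - 6u^2 - 6u - 180 = (u − 6)(2u^2 + 6u + 30).
So |(2u^3 - 6u^2 - 6u) − 180| = |u − 6|·|2u^2 + 6u + 30|.
Assume first that |u − 6| < 1, so |u| < 7. Then |2u^2 + 6u + 30| ≤ 2·7^2 + 6·7 + 30 = 170.
Hence |(2u^3 - 6u^2 - 6u) − 180| ≤ 170|u − 6| < eps provided |u − 6| < eps/170.
Choosing delta = min(1, eps/170) ensures both conditions, hence |(2u^3 - 6u^2 - 6u) − 180| < eps.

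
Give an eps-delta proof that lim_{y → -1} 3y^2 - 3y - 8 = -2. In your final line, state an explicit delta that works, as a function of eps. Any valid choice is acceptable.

Suppose eps > 0. We want delta > 0 such that 0 < |y + 1| < delta implies |(3y^2 - 3y - 8) + 2| < eps.
(3y^2 - 3y - 8) + 2 = 3y^2 - 3y - 6 = (y + 1)(3y - 6).
So |(3y^2 - 3y - 8) + 2| = |y + 1|·|3y - 6|.
Require delta ≤ 1. Then |y + 1| < 1 gives |y| < 2, and by the triangle inequality |3y - 6| ≤ 3·2 + 6 = 12.
Hence |(3y^2 - 3y - 8) + 2| ≤ 12|y + 1| < eps provided |y + 1| < eps/12.
Take delta = min(1, eps/12). Then 0 < |y + 1| < delta gives both |y + 1| < 1 and |y + 1| < eps/12, so |(3y^2 - 3y - 8) + 2| < eps.

delta = min(1, eps/12)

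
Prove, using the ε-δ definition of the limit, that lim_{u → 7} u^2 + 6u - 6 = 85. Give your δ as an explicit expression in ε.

Let ε > 0 be given. We want δ > 0 such that 0 < |u − 7| < δ implies |(u^2 + 6u - 6) − 85| < ε.
(u^2 + 6u - 6) − 85 = u^2 + 6u - 91 = (u − 7)(u + 13).
So |(u^2 + 6u - 6) − 85| = |u − 7|·|u + 13|.
Assume first that |u − 7| < 1, so |u| < 8. Then |u + 13| ≤ 8 + 13 = 21.
Hence |(u^2 + 6u - 6) − 85| ≤ 21|u − 7| < ε provided |u − 7| < ε/21.
Choosing δ = min(1, ε/21) ensures both conditions, hence |(u^2 + 6u - 6) − 85| < ε.

δ = min(1, ε/21)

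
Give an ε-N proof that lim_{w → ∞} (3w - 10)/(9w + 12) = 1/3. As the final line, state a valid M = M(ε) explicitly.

Let ε > 0 be given. We seek M > 0 such that w > M implies |(3w - 10)/(9w + 12) − (1/3)| < ε.
(3w - 10)/(9w + 12) − (1/3) = (9(3w - 10) − 3(9w + 12)) / (9(9w + 12)) = -126/(9(9w + 12)).
For w > 0 we have 9w + 12 > 9w, so |(3w - 10)/(9w + 12) − (1/3)| = 126/(9(9w + 12)) < 126/(9·9w) = (14/9)/w.
Thus |(3w - 10)/(9w + 12) − (1/3)| < ε whenever w > (14/9)/ε.
Take M = (14/9)/ε. If w > M then |(3w - 10)/(9w + 12) − (1/3)| < (14/9)/w < ε.

M = (14/9)/ε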